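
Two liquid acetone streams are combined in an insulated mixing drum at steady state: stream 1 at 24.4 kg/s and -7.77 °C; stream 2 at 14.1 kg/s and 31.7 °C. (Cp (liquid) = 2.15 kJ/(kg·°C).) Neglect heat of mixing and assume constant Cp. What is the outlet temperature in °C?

T_out = 6.69 °C

Energy balance with Q = 0: Σ ṁᵢCp,ᵢ(T_out − Tᵢ) = 0
Σ ṁᵢCp,ᵢTᵢ = 24.4×2.15×-7.77 + 14.1×2.15×31.7 = 553.37
Σ ṁᵢCp,ᵢ = 24.4×2.15 + 14.1×2.15 = 82.775
T_out = 553.37 / 82.775 = 6.6852 °C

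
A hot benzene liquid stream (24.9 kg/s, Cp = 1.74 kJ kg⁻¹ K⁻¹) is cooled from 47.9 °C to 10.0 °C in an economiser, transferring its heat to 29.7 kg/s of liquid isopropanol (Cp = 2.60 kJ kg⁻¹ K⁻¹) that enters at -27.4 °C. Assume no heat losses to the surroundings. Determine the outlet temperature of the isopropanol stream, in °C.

Heat released by hot stream: Q = 24.9 × 1.74 × (47.9 − 10.0) = 1642.1 kJ/s
Energy balance on cold side (adiabatic exchanger): Q = ṁ_c·Cp_c·(T_c,out − T_c,in)
T_c,out = -27.4 + 1642.1/(29.7 × 2.60) = -6.1354 °C

T_c,out = -6.14 °C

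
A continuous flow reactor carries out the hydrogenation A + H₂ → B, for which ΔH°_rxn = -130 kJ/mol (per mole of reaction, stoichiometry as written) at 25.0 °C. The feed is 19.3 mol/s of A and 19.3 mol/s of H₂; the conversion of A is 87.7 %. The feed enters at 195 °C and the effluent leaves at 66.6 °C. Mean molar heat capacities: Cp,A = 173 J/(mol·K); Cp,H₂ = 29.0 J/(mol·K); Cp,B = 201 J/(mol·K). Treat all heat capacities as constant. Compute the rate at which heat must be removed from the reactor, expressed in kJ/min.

Q_out = 162000 kJ/min

Extent of reaction ξ = 0.877 × 19.3 = 16.926 mol/s
Reaction term: ξ·ΔH°_rxn = 16.926 × -130 = -2200.4 kJ/s
Sensible, feed 195→25 °C: -662.76 kJ/s
Outlet flows (mol/s): A 2.3739, H₂ 2.3739, B 16.926
Sensible, products 25→66.6 °C: 161.48 kJ/s
Q = ΔH = -2701.7 kJ/s = -2701.7 kW
Heat removed = 162100 kJ/min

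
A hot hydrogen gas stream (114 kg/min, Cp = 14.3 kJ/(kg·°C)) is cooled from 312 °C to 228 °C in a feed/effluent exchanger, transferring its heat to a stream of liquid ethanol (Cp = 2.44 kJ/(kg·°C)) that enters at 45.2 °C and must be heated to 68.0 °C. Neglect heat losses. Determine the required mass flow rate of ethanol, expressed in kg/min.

Heat released by hot stream: Q = 114 × 14.3 × (312 − 228) = 136940 kJ/min
Energy balance on cold side (adiabatic exchanger): Q = ṁ_c·Cp_c·(T_c,out − T_c,in)
ṁ_c = 136940 / [2.44 × (68.0 − 45.2)] = 2461.5 kg/min

ṁ_c = 2460 kg/min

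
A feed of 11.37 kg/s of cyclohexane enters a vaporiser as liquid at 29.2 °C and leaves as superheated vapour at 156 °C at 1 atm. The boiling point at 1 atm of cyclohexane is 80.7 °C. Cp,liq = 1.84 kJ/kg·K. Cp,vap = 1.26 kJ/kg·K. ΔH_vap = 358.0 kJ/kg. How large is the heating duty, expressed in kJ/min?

Q = 374000 kJ/min

liquid 29.2→80.7 °C: 94.76 kJ/kg
vaporisation at 80.7 °C: 358 kJ/kg
vapour 80.7→156 °C: 94.878 kJ/kg
Δh = 94.76 + 358 + 94.878 = 547.64 kJ/kg
Q = ṁ·Δh = 11.37 kg/s × 547.64 kJ/kg = 6226.6 kJ/s
|Q| = 6226.6 kW = 373600 kJ/min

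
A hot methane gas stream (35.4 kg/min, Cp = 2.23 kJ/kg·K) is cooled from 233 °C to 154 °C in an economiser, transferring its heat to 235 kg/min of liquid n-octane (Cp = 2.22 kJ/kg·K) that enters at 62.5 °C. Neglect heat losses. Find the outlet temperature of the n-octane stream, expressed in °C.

T_c,out = 74.5 °C

Heat released by hot stream: Q = 35.4 × 2.23 × (233 − 154) = 6236.4 kJ/min
Energy balance on cold side (adiabatic exchanger): Q = ṁ_c·Cp_c·(T_c,out − T_c,in)
T_c,out = 62.5 + 6236.4/(235 × 2.22) = 74.454 °C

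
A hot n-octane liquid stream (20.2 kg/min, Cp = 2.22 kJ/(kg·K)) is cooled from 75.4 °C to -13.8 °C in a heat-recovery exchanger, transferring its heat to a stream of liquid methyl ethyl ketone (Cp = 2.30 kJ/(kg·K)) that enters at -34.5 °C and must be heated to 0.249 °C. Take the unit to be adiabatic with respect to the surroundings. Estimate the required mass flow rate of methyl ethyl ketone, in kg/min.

Heat released by hot stream: Q = 20.2 × 2.22 × (75.4 − -13.8) = 4000.1 kJ/min
Energy balance on cold side (adiabatic exchanger): Q = ṁ_c·Cp_c·(T_c,out − T_c,in)
ṁ_c = 4000.1 / [2.30 × (0.249 − -34.5)] = 50.049 kg/min

ṁ_c = 50.0 kg/min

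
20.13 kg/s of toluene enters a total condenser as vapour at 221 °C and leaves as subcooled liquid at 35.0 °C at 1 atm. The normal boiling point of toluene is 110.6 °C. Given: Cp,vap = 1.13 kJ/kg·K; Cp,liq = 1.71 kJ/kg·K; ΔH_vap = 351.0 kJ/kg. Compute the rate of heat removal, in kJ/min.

vapour 221→110.6 °C: -124.75 kJ/kg
condensation at 110.6 °C: -351 kJ/kg
liquid 110.6→35.0 °C: -129.28 kJ/kg
Δh = -124.75 + -351 + -129.28 = -605.03 kJ/kg
Q = ṁ·Δh = 20.13 kg/s × -605.03 kJ/kg = -12179 kJ/s
|Q| = 12179 kW = 730750 kJ/min

Q_c = 731000 kJ/min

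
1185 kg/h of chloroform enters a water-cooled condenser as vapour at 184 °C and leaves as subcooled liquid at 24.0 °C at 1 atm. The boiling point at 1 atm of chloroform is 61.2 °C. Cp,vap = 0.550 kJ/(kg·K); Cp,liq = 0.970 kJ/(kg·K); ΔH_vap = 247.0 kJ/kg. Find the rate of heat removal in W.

Q_c = 115000 W

vapour 184→61.2 °C: -67.54 kJ/kg
condensation at 61.2 °C: -247 kJ/kg
liquid 61.2→24.0 °C: -36.084 kJ/kg
Δh = -67.54 + -247 + -36.084 = -350.62 kJ/kg
Q = ṁ·Δh = 1185 kg/h × -350.62 kJ/kg = -415490 kJ/h
|Q| = 115.41 kW = 115410 W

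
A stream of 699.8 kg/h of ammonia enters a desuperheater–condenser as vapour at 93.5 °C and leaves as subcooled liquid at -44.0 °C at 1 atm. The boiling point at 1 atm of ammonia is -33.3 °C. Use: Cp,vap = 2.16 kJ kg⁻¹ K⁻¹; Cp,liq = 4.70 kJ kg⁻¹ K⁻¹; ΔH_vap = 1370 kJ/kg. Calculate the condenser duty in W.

vapour 93.5→-33.3 °C: -273.89 kJ/kg
condensation at -33.3 °C: -1370 kJ/kg
liquid -33.3→-44.0 °C: -50.29 kJ/kg
Δh = -273.89 + -1370 + -50.29 = -1694.2 kJ/kg
Q = ṁ·Δh = 699.8 kg/h × -1694.2 kJ/kg = -1.1856e+06 kJ/h
|Q| = 329.33 kW = 329330 W

Q_c = 329000 W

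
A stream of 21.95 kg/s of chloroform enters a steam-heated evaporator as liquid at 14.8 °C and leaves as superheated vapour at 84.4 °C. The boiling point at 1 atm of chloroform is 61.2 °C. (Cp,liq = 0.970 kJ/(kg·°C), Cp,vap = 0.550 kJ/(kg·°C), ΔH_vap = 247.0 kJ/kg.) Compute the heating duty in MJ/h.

liquid 14.8→61.2 °C: 45.008 kJ/kg
vaporisation at 61.2 °C: 247 kJ/kg
vapour 61.2→84.4 °C: 12.76 kJ/kg
Δh = 45.008 + 247 + 12.76 = 304.77 kJ/kg
Q = ṁ·Δh = 21.95 kg/s × 304.77 kJ/kg = 6689.7 kJ/s
|Q| = 6689.7 kW = 24083 MJ/h

Q = 24100 MJ/h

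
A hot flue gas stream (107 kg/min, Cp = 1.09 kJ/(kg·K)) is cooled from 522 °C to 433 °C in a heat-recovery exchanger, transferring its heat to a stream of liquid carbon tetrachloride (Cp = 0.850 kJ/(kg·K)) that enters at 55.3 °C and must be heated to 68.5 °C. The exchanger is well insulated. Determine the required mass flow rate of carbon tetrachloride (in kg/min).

ṁ_c = 925 kg/min

Heat released by hot stream: Q = 107 × 1.09 × (522 − 433) = 10380 kJ/min
Energy balance on cold side (adiabatic exchanger): Q = ṁ_c·Cp_c·(T_c,out − T_c,in)
ṁ_c = 10380 / [0.850 × (68.5 − 55.3)] = 925.14 kg/min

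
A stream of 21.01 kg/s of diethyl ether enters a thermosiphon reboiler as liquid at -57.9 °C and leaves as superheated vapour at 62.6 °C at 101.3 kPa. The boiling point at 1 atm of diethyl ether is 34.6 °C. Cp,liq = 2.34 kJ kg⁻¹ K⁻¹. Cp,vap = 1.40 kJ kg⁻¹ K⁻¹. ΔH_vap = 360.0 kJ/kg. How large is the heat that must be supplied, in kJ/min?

liquid -57.9→34.6 °C: 216.45 kJ/kg
vaporisation at 34.6 °C: 360 kJ/kg
vapour 34.6→62.6 °C: 39.2 kJ/kg
Δh = 216.45 + 360 + 39.2 = 615.65 kJ/kg
Q = ṁ·Δh = 21.01 kg/s × 615.65 kJ/kg = 12935 kJ/s
|Q| = 12935 kW = 776090 kJ/min

Q = 776000 kJ/min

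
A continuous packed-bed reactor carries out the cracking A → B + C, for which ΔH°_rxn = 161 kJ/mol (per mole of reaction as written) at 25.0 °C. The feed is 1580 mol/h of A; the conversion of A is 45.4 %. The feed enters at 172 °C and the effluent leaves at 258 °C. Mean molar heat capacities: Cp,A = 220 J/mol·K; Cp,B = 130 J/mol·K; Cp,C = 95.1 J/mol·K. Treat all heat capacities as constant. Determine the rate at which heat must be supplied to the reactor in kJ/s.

Q_in = 40.6 kJ/s

Extent of reaction ξ = 0.454 × 1580 = 717.32 mol/h
Reaction term: ξ·ΔH°_rxn = 717.32 × 161 = 115490 kJ/h
Sensible, feed 172→25 °C: -51097 kJ/h
Outlet flows (mol/h): A 862.68, B 717.32, C 717.32
Sensible, products 25→258 °C: 81843 kJ/h
Q = ΔH = 146230 kJ/h = 40.621 kW
Heat supplied = 40.621 kJ/s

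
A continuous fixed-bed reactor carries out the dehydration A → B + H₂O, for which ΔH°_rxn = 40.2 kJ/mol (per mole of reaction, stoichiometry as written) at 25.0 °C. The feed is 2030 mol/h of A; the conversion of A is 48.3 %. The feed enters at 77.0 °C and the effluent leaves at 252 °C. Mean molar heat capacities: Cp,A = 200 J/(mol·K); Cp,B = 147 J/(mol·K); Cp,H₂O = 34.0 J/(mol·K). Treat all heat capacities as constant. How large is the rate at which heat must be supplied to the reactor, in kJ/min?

Q_in = 1770 kJ/min

Extent of reaction ξ = 0.483 × 2030 = 980.49 mol/h
Reaction term: ξ·ΔH°_rxn = 980.49 × 40.2 = 39416 kJ/h
Sensible, feed 77.0→25 °C: -21112 kJ/h
Outlet flows (mol/h): A 1049.5, B 980.49, H₂O 980.49
Sensible, products 25→252 °C: 87933 kJ/h
Q = ΔH = 106240 kJ/h = 29.51 kW
Heat supplied = 1770.6 kJ/min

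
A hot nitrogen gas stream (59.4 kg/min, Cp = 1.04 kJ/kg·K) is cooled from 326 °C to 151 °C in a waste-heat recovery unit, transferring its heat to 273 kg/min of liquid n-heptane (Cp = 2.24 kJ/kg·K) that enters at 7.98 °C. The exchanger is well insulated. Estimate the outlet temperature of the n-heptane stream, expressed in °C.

T_c,out = 25.7 °C

Heat released by hot stream: Q = 59.4 × 1.04 × (326 − 151) = 10811 kJ/min
Energy balance on cold side (adiabatic exchanger): Q = ṁ_c·Cp_c·(T_c,out − T_c,in)
T_c,out = 7.98 + 10811/(273 × 2.24) = 25.659 °C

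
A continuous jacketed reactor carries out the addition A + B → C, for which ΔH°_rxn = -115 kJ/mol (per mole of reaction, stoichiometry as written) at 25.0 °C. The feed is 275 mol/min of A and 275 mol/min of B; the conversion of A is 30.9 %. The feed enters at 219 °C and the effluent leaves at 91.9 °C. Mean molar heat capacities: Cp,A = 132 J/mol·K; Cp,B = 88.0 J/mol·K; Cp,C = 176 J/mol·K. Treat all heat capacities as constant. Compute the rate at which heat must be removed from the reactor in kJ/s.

Extent of reaction ξ = 0.309 × 275 = 84.975 mol/min
Reaction term: ξ·ΔH°_rxn = 84.975 × -115 = -9772.1 kJ/min
Sensible, feed 219→25 °C: -11737 kJ/min
Outlet flows (mol/min): A 190.03, B 190.03, C 84.975
Sensible, products 25→91.9 °C: 3797.3 kJ/min
Q = ΔH = -17712 kJ/min = -295.2 kW
Heat removed = 295.2 kJ/s

Q_out = 295 kJ/s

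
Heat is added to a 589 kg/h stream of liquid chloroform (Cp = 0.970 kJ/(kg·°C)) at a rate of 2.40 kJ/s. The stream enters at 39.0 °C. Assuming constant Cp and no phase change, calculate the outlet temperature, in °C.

T_out = 54.1 °C

Q = 2.40 kJ/s = 8640 kJ/h
ΔT = Q/(ṁ·Cp) = 8640/(589×0.970) = 15.123 K
T_out = 39.0 + 15.123 = 54.123 °C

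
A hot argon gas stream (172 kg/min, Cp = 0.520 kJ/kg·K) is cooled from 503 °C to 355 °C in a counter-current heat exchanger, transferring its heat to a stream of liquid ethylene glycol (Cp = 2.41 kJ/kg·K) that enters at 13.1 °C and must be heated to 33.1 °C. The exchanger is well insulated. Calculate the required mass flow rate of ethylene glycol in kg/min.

Heat released by hot stream: Q = 172 × 0.520 × (503 − 355) = 13237 kJ/min
Energy balance on cold side (adiabatic exchanger): Q = ṁ_c·Cp_c·(T_c,out − T_c,in)
ṁ_c = 13237 / [2.41 × (33.1 − 13.1)] = 274.63 kg/min

ṁ_c = 275 kg/min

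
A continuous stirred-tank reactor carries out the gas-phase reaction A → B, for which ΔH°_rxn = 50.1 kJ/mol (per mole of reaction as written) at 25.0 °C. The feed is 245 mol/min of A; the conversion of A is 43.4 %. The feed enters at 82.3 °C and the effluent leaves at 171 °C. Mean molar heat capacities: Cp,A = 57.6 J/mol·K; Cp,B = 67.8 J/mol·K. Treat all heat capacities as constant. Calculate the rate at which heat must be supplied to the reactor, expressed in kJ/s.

Extent of reaction ξ = 0.434 × 245 = 106.33 mol/min
Reaction term: ξ·ΔH°_rxn = 106.33 × 50.1 = 5327.1 kJ/min
Sensible, feed 82.3→25 °C: -808.62 kJ/min
Outlet flows (mol/min): A 138.67, B 106.33
Sensible, products 25→171 °C: 2218.7 kJ/min
Q = ΔH = 6737.2 kJ/min = 112.29 kW
Heat supplied = 112.29 kJ/s

Q_in = 112 kJ/s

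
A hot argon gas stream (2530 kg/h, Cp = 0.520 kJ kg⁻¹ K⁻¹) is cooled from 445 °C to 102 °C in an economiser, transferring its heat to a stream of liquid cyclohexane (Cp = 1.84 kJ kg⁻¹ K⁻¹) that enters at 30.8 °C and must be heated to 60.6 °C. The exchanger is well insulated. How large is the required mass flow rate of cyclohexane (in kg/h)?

ṁ_c = 8230 kg/h

Heat released by hot stream: Q = 2530 × 0.520 × (445 − 102) = 451250 kJ/h
Energy balance on cold side (adiabatic exchanger): Q = ṁ_c·Cp_c·(T_c,out − T_c,in)
ṁ_c = 451250 / [1.84 × (60.6 − 30.8)] = 8229.7 kg/h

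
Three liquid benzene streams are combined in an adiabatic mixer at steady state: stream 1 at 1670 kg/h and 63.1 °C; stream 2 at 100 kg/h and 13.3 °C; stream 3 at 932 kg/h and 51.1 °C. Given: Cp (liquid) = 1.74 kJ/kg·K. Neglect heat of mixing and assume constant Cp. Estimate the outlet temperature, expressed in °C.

No heat crosses the boundary, so H_out = H_in.
T_out = Σ ṁᵢCp,ᵢTᵢ / Σ ṁᵢCp,ᵢ
      = 268540 / 4701.5 = 57.118 °C

T_out = 57.1 °C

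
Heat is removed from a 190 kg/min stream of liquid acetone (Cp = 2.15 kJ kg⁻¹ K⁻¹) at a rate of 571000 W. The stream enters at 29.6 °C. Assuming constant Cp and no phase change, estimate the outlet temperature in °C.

Q = 571000 W = 34260 kJ/min
ΔT = Q/(ṁ·Cp) = 34260/(190×2.15) = 83.868 K
T_out = 29.6 − 83.868 = -54.268 °C

T_out = -54.3 °C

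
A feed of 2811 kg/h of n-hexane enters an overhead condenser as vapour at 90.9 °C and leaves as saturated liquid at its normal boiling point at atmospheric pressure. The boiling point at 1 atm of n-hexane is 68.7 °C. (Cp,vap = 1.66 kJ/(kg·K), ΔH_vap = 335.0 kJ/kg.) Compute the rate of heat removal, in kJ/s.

Q_c = 290 kJ/s

vapour 90.9→68.7 °C: -36.852 kJ/kg
condensation at 68.7 °C: -335 kJ/kg
Δh = -36.852 + -335 = -371.85 kJ/kg
Q = ṁ·Δh = 2811 kg/h × -371.85 kJ/kg = -1.0453e+06 kJ/h
|Q| = 290.35 kW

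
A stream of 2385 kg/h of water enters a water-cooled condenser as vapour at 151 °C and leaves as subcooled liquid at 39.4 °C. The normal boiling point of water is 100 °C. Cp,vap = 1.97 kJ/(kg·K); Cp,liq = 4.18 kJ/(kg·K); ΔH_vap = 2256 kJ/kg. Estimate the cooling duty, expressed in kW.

vapour 151→100 °C: -100.47 kJ/kg
condensation at 100 °C: -2256 kJ/kg
liquid 100→39.4 °C: -253.31 kJ/kg
Δh = -100.47 + -2256 + -253.31 = -2609.8 kJ/kg
Q = ṁ·Δh = 2385 kg/h × -2609.8 kJ/kg = -6.2243e+06 kJ/h
|Q| = 1729 kW

Q_c = 1730 kW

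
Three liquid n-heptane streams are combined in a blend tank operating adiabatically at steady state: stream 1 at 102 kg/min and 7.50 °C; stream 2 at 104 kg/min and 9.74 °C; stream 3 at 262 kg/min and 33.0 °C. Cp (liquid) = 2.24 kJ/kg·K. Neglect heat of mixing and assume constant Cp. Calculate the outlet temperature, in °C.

Energy balance with Q = 0: Σ ṁᵢCp,ᵢ(T_out − Tᵢ) = 0
Σ ṁᵢCp,ᵢTᵢ = 102×2.24×7.50 + 104×2.24×9.74 + 262×2.24×33.0 = 23350
Σ ṁᵢCp,ᵢ = 102×2.24 + 104×2.24 + 262×2.24 = 1048.3
T_out = 23350 / 1048.3 = 22.273 °C

T_out = 22.3 °C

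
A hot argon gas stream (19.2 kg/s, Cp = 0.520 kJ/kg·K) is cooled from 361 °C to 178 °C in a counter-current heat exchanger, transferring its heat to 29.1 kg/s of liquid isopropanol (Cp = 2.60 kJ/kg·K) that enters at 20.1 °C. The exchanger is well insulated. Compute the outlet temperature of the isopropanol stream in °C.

T_c,out = 44.2 °C

Heat released by hot stream: Q = 19.2 × 0.520 × (361 − 178) = 1827.1 kJ/s
Energy balance on cold side (adiabatic exchanger): Q = ṁ_c·Cp_c·(T_c,out − T_c,in)
T_c,out = 20.1 + 1827.1/(29.1 × 2.60) = 44.248 °C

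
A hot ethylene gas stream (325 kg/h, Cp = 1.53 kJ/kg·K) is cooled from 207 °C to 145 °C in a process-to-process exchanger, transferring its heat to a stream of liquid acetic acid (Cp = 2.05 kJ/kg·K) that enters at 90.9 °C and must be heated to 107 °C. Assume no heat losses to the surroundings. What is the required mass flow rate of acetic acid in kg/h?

Heat released by hot stream: Q = 325 × 1.53 × (207 − 145) = 30830 kJ/h
Energy balance on cold side (adiabatic exchanger): Q = ṁ_c·Cp_c·(T_c,out − T_c,in)
ṁ_c = 30830 / [2.05 × (107 − 90.9)] = 934.09 kg/h

ṁ_c = 934 kg/h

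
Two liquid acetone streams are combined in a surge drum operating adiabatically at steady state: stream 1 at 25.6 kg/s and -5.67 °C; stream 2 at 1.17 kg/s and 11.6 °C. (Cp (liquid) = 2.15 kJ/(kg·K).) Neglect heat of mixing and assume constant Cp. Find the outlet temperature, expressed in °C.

T_out = -4.92 °C

No heat crosses the boundary, so H_out = H_in.
T_out = Σ ṁᵢCp,ᵢTᵢ / Σ ṁᵢCp,ᵢ
      = -282.9 / 57.556 = -4.9152 °C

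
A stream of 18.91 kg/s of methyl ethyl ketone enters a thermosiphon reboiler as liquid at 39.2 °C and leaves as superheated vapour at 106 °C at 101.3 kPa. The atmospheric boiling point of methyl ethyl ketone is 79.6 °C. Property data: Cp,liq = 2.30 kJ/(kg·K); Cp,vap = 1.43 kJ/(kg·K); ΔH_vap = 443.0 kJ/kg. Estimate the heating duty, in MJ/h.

liquid 39.2→79.6 °C: 92.92 kJ/kg
vaporisation at 79.6 °C: 443 kJ/kg
vapour 79.6→106 °C: 37.752 kJ/kg
Δh = 92.92 + 443 + 37.752 = 573.67 kJ/kg
Q = ṁ·Δh = 18.91 kg/s × 573.67 kJ/kg = 10848 kJ/s
|Q| = 10848 kW = 39053 MJ/h

Q = 39100 MJ/h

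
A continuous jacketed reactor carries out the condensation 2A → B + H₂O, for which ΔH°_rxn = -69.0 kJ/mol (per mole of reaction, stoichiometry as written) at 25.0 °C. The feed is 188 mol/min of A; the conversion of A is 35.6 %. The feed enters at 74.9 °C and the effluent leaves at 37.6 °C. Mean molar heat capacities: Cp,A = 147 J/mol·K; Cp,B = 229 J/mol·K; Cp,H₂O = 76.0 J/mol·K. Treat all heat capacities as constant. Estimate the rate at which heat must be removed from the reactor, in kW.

Q_out = 55.6 kW

Extent of reaction ξ = 0.356 × 188 / 2 = 33.464 mol/min
Reaction term: ξ·ΔH°_rxn = 33.464 × -69.0 = -2309 kJ/min
Sensible, feed 74.9→25 °C: -1379 kJ/min
Outlet flows (mol/min): A 121.07, B 33.464, H₂O 33.464
Sensible, products 25→37.6 °C: 352.85 kJ/min
Q = ΔH = -3335.2 kJ/min = -55.587 kW
Heat removed = 55.587 kW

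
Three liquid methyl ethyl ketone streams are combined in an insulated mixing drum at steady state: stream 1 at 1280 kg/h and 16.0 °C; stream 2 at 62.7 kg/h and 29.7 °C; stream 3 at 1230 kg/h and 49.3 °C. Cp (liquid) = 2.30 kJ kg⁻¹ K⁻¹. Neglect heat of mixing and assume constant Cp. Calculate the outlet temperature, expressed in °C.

T_out = 32.3 °C

Adiabatic, steady state ⇒ Σ ṁᵢCp,ᵢ(T_out − Tᵢ) = 0
Σ ṁᵢCp,ᵢTᵢ = 1280×2.30×16.0 + 62.7×2.30×29.7 + 1230×2.30×49.3 = 190860
Σ ṁᵢCp,ᵢ = 1280×2.30 + 62.7×2.30 + 1230×2.30 = 5917.2
T_out = 190860 / 5917.2 = 32.255 °C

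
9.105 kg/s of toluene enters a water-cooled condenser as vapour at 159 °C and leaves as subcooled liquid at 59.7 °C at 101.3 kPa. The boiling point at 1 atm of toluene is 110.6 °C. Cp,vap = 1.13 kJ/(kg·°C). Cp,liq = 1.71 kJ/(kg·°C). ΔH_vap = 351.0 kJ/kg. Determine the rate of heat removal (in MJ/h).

Q_c = 16200 MJ/h

vapour 159→110.6 °C: -54.692 kJ/kg
condensation at 110.6 °C: -351 kJ/kg
liquid 110.6→59.7 °C: -87.039 kJ/kg
Δh = -54.692 + -351 + -87.039 = -492.73 kJ/kg
Q = ṁ·Δh = 9.105 kg/s × -492.73 kJ/kg = -4486.3 kJ/s
|Q| = 4486.3 kW = 16151 MJ/h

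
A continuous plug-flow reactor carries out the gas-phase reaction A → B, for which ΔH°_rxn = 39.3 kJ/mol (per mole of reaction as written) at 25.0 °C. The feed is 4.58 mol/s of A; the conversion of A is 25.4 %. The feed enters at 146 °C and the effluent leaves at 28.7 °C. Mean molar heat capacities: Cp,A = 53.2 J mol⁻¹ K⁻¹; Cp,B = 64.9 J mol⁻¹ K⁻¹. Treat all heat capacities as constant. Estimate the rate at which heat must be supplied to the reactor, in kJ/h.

Extent of reaction ξ = 0.254 × 4.58 = 1.1633 mol/s
Reaction term: ξ·ΔH°_rxn = 1.1633 × 39.3 = 45.718 kJ/s
Sensible, feed 146→25 °C: -29.482 kJ/s
Outlet flows (mol/s): A 3.4167, B 1.1633
Sensible, products 25→28.7 °C: 0.95189 kJ/s
Q = ΔH = 17.188 kJ/s = 17.188 kW
Heat supplied = 61877 kJ/h

Q_in = 61900 kJ/h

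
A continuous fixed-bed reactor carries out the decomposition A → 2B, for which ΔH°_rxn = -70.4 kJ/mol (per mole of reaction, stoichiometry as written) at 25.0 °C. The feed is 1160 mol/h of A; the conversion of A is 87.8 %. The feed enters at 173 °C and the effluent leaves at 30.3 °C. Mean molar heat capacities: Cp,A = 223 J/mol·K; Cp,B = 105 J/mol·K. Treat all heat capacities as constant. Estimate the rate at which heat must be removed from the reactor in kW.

Q_out = 30.2 kW

Extent of reaction ξ = 0.878 × 1160 = 1018.5 mol/h
Reaction term: ξ·ΔH°_rxn = 1018.5 × -70.4 = -71701 kJ/h
Sensible, feed 173→25 °C: -38285 kJ/h
Outlet flows (mol/h): A 141.52, B 2037
Sensible, products 25→30.3 °C: 1300.8 kJ/h
Q = ΔH = -108680 kJ/h = -30.19 kW
Heat removed = 30.19 kW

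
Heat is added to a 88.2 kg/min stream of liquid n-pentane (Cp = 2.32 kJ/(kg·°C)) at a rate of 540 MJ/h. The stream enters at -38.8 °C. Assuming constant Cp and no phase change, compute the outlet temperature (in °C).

T_out = 5.18 °C

Q = 540 MJ/h = 9000 kJ/min
ΔT = Q/(ṁ·Cp) = 9000/(88.2×2.32) = 43.983 K
T_out = -38.8 + 43.983 = 5.1831 °C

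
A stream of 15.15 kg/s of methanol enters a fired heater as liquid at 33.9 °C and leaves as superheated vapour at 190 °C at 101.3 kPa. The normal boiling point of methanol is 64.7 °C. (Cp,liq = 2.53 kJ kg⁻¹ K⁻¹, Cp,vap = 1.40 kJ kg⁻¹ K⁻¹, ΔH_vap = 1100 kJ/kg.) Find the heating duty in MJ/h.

Q = 73800 MJ/h

liquid 33.9→64.7 °C: 77.924 kJ/kg
vaporisation at 64.7 °C: 1100 kJ/kg
vapour 64.7→190 °C: 175.42 kJ/kg
Δh = 77.924 + 1100 + 175.42 = 1353.3 kJ/kg
Q = ṁ·Δh = 15.15 kg/s × 1353.3 kJ/kg = 20503 kJ/s
|Q| = 20503 kW = 73811 MJ/h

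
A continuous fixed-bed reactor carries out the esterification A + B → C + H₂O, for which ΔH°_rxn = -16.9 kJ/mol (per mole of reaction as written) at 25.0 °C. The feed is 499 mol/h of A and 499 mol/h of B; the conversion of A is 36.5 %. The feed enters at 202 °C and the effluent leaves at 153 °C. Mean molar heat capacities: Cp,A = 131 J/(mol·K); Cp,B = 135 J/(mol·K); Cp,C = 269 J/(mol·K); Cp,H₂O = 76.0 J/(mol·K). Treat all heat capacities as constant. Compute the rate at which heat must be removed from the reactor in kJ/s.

Q_out = 2.15 kJ/s

Extent of reaction ξ = 0.365 × 499 = 182.13 mol/h
Reaction term: ξ·ΔH°_rxn = 182.13 × -16.9 = -3078.1 kJ/h
Sensible, feed 202→25 °C: -23494 kJ/h
Outlet flows (mol/h): A 316.87, B 316.87, C 182.13, H₂O 182.13
Sensible, products 25→153 °C: 18832 kJ/h
Q = ΔH = -7740.3 kJ/h = -2.1501 kW
Heat removed = 2.1501 kJ/s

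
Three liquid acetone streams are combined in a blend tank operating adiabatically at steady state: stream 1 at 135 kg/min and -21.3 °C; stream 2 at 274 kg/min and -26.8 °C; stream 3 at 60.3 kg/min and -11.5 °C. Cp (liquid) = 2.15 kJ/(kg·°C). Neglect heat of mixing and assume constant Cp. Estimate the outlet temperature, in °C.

Adiabatic, steady state ⇒ Σ ṁᵢCp,ᵢ(T_out − Tᵢ) = 0
Σ ṁᵢCp,ᵢTᵢ = 135×2.15×-21.3 + 274×2.15×-26.8 + 60.3×2.15×-11.5 = -23461
Σ ṁᵢCp,ᵢ = 135×2.15 + 274×2.15 + 60.3×2.15 = 1009
T_out = -23461 / 1009 = -23.252 °C

T_out = -23.3 °C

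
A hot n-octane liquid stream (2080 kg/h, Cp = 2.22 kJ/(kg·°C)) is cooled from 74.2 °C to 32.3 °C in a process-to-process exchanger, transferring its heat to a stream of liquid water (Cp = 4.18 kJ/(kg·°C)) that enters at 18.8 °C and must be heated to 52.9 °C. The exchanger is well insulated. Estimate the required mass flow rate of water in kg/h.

Heat released by hot stream: Q = 2080 × 2.22 × (74.2 − 32.3) = 193480 kJ/h
Energy balance on cold side (adiabatic exchanger): Q = ṁ_c·Cp_c·(T_c,out − T_c,in)
ṁ_c = 193480 / [4.18 × (52.9 − 18.8)] = 1357.4 kg/h

ṁ_c = 1360 kg/h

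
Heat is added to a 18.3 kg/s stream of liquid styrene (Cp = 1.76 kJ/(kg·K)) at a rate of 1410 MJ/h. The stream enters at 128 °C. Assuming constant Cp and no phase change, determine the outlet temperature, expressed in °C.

T_out = 140 °C

Q = 1410 MJ/h = 391.67 kJ/s
ΔT = Q/(ṁ·Cp) = 391.67/(18.3×1.76) = 12.161 K
T_out = 128 + 12.161 = 140.16 °C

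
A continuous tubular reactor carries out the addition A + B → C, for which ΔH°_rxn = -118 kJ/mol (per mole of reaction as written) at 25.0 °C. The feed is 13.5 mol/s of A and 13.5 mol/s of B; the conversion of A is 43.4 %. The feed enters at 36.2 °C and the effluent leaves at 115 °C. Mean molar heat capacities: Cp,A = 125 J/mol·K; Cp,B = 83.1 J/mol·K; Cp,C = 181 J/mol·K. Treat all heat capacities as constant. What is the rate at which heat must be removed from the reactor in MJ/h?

Q_out = 1740 MJ/h

Extent of reaction ξ = 0.434 × 13.5 = 5.859 mol/s
Reaction term: ξ·ΔH°_rxn = 5.859 × -118 = -691.36 kJ/s
Sensible, feed 36.2→25 °C: -31.465 kJ/s
Outlet flows (mol/s): A 7.641, B 7.641, C 5.859
Sensible, products 25→115 °C: 238.55 kJ/s
Q = ΔH = -484.28 kJ/s = -484.28 kW
Heat removed = 1743.4 MJ/h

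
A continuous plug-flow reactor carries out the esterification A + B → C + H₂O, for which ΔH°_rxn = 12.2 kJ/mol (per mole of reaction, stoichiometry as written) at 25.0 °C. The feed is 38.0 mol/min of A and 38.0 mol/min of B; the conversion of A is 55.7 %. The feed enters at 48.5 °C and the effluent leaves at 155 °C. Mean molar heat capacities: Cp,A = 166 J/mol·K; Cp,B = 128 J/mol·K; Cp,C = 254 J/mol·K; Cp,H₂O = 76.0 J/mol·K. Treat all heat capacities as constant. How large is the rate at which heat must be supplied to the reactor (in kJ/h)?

Extent of reaction ξ = 0.557 × 38.0 = 21.166 mol/min
Reaction term: ξ·ΔH°_rxn = 21.166 × 12.2 = 258.23 kJ/min
Sensible, feed 48.5→25 °C: -262.54 kJ/min
Outlet flows (mol/min): A 16.834, B 16.834, C 21.166, H₂O 21.166
Sensible, products 25→155 °C: 1551.4 kJ/min
Q = ΔH = 1547.1 kJ/min = 25.785 kW
Heat supplied = 92826 kJ/h

Q_in = 92800 kJ/h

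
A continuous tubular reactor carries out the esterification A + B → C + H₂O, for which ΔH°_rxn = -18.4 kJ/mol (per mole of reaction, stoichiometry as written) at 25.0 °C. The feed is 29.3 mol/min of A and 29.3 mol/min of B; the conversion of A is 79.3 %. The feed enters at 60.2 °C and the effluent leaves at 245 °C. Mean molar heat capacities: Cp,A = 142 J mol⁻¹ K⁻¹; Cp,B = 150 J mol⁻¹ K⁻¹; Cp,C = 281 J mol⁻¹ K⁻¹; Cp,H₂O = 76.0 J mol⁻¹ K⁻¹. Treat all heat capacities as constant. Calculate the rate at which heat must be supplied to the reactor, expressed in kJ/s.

Q_in = 24.8 kJ/s

Extent of reaction ξ = 0.793 × 29.3 = 23.235 mol/min
Reaction term: ξ·ΔH°_rxn = 23.235 × -18.4 = -427.52 kJ/min
Sensible, feed 60.2→25 °C: -301.16 kJ/min
Outlet flows (mol/min): A 6.0651, B 6.0651, C 23.235, H₂O 23.235
Sensible, products 25→245 °C: 2214.5 kJ/min
Q = ΔH = 1485.8 kJ/min = 24.764 kW
Heat supplied = 24.764 kJ/s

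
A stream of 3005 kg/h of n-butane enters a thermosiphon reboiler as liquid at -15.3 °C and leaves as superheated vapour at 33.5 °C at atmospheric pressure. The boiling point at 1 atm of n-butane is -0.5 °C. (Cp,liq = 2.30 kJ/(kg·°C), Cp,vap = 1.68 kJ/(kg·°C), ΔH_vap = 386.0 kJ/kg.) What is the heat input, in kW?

Q = 398 kW

liquid -15.3→-0.5 °C: 34.04 kJ/kg
vaporisation at -0.5 °C: 386 kJ/kg
vapour -0.5→33.5 °C: 57.12 kJ/kg
Δh = 34.04 + 386 + 57.12 = 477.16 kJ/kg
Q = ṁ·Δh = 3005 kg/h × 477.16 kJ/kg = 1.4339e+06 kJ/h
|Q| = 398.3 kW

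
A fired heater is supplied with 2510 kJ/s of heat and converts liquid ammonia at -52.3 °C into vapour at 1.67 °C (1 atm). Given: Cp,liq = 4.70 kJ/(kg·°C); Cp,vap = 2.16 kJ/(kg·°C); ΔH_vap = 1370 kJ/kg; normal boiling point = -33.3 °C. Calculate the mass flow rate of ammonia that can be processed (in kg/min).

Δh = 4.70×(-33.3−-52.3) + 1370 + 2.16×(1.67−-33.3) = 1534.8 kJ/kg
Q = 2510 kJ/s = 2510 kJ/s = 150600 kJ/min
ṁ = Q/Δh = 150600 / 1534.8 = 98.121 kg/min

ṁ = 98.1 kg/min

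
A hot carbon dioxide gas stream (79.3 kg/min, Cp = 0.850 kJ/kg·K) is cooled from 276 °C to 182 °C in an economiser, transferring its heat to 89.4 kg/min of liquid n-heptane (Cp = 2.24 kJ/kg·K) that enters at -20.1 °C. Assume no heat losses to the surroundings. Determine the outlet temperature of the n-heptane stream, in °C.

T_c,out = 11.5 °C

Heat released by hot stream: Q = 79.3 × 0.850 × (276 − 182) = 6336.1 kJ/min
Energy balance on cold side (adiabatic exchanger): Q = ṁ_c·Cp_c·(T_c,out − T_c,in)
T_c,out = -20.1 + 6336.1/(89.4 × 2.24) = 11.54 °C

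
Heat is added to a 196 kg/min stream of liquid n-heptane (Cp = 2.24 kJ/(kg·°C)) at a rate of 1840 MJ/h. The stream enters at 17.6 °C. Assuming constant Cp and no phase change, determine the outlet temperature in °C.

T_out = 87.4 °C

Q = 1840 MJ/h = 30667 kJ/min
ΔT = Q/(ṁ·Cp) = 30667/(196×2.24) = 69.849 K
T_out = 17.6 + 69.849 = 87.449 °C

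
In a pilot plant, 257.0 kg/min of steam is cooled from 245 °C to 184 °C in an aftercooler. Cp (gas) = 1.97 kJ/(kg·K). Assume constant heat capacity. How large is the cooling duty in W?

Q_c = 515000 W

Q = ṁ·Cp·ΔT = 257.0 × 1.97 × (184 − 245) = -30884 kJ/min
Converting: 30884 / 60 s = 514.73 kW
Cooling duty = 514730 W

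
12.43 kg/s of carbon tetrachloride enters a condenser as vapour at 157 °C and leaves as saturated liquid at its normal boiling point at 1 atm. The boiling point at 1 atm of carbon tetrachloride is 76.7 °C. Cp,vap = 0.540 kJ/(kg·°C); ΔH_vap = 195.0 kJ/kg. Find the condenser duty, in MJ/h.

vapour 157→76.7 °C: -43.362 kJ/kg
condensation at 76.7 °C: -195 kJ/kg
Δh = -43.362 + -195 = -238.36 kJ/kg
Q = ṁ·Δh = 12.43 kg/s × -238.36 kJ/kg = -2962.8 kJ/s
|Q| = 2962.8 kW = 10666 MJ/h

Q_c = 10700 MJ/h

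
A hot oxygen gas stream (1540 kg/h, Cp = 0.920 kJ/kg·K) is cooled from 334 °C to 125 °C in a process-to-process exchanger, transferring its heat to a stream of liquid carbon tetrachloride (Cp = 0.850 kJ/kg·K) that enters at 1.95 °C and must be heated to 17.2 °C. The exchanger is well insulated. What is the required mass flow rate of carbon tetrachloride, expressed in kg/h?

ṁ_c = 22800 kg/h

Heat released by hot stream: Q = 1540 × 0.920 × (334 − 125) = 296110 kJ/h
Energy balance on cold side (adiabatic exchanger): Q = ṁ_c·Cp_c·(T_c,out − T_c,in)
ṁ_c = 296110 / [0.850 × (17.2 − 1.95)] = 22844 kg/h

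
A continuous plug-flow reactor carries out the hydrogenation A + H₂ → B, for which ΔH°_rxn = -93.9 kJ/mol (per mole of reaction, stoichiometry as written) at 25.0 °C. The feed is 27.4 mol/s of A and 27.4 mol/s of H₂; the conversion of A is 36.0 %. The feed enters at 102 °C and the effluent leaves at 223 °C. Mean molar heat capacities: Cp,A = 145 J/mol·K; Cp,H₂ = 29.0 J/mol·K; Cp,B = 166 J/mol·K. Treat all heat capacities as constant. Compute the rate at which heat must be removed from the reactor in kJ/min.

Q_out = 21900 kJ/min

Extent of reaction ξ = 0.360 × 27.4 = 9.864 mol/s
Reaction term: ξ·ΔH°_rxn = 9.864 × -93.9 = -926.23 kJ/s
Sensible, feed 102→25 °C: -367.11 kJ/s
Outlet flows (mol/s): A 17.536, H₂ 17.536, B 9.864
Sensible, products 25→223 °C: 928.36 kJ/s
Q = ΔH = -364.97 kJ/s = -364.97 kW
Heat removed = 21898 kJ/min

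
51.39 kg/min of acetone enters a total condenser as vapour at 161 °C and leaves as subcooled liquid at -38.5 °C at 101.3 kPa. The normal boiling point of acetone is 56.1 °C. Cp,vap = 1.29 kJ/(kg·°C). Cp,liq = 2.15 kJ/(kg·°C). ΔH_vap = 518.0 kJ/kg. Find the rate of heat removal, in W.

Q_c = 734000 W

vapour 161→56.1 °C: -135.32 kJ/kg
condensation at 56.1 °C: -518 kJ/kg
liquid 56.1→-38.5 °C: -203.39 kJ/kg
Δh = -135.32 + -518 + -203.39 = -856.71 kJ/kg
Q = ṁ·Δh = 51.39 kg/min × -856.71 kJ/kg = -44026 kJ/min
|Q| = 733.77 kW = 733770 W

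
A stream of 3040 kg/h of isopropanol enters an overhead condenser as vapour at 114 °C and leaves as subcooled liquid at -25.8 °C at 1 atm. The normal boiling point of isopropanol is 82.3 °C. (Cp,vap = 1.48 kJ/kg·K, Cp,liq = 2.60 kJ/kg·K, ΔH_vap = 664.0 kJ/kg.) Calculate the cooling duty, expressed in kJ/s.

vapour 114→82.3 °C: -46.916 kJ/kg
condensation at 82.3 °C: -664 kJ/kg
liquid 82.3→-25.8 °C: -281.06 kJ/kg
Δh = -46.916 + -664 + -281.06 = -991.98 kJ/kg
Q = ṁ·Δh = 3040 kg/h × -991.98 kJ/kg = -3.0156e+06 kJ/h
|Q| = 837.67 kW

Q_c = 838 kJ/s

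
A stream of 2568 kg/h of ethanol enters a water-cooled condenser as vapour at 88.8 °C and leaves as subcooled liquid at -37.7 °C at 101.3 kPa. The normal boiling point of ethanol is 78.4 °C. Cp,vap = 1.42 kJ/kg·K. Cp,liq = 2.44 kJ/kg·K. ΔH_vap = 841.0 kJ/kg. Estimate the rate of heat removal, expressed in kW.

vapour 88.8→78.4 °C: -14.768 kJ/kg
condensation at 78.4 °C: -841 kJ/kg
liquid 78.4→-37.7 °C: -283.28 kJ/kg
Δh = -14.768 + -841 + -283.28 = -1139.1 kJ/kg
Q = ṁ·Δh = 2568 kg/h × -1139.1 kJ/kg = -2.9251e+06 kJ/h
|Q| = 812.52 kW

Q_c = 813 kW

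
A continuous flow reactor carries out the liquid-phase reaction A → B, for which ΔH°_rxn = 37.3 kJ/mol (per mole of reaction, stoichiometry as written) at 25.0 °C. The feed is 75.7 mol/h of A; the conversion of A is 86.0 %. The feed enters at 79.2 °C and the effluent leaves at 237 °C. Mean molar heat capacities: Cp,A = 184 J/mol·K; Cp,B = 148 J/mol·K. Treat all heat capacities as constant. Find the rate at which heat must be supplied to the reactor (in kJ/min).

Q_in = 68.8 kJ/min

Extent of reaction ξ = 0.860 × 75.7 = 65.102 mol/h
Reaction term: ξ·ΔH°_rxn = 65.102 × 37.3 = 2428.3 kJ/h
Sensible, feed 79.2→25 °C: -754.94 kJ/h
Outlet flows (mol/h): A 10.598, B 65.102
Sensible, products 25→237 °C: 2456 kJ/h
Q = ΔH = 4129.4 kJ/h = 1.1471 kW
Heat supplied = 68.824 kJ/min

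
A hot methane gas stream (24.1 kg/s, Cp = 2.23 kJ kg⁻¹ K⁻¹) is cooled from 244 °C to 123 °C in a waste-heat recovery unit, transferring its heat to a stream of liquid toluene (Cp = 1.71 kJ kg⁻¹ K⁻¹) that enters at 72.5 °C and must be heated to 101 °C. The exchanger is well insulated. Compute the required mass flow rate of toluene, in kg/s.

Heat released by hot stream: Q = 24.1 × 2.23 × (244 − 123) = 6502.9 kJ/s
Energy balance on cold side (adiabatic exchanger): Q = ṁ_c·Cp_c·(T_c,out − T_c,in)
ṁ_c = 6502.9 / [1.71 × (101 − 72.5)] = 133.43 kg/s

ṁ_c = 133 kg/s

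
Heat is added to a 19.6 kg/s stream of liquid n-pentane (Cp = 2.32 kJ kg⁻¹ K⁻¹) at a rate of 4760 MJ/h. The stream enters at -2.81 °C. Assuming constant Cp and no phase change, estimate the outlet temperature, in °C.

Q = 4760 MJ/h = 1322.2 kJ/s
ΔT = Q/(ṁ·Cp) = 1322.2/(19.6×2.32) = 29.078 K
T_out = -2.81 + 29.078 = 26.268 °C

T_out = 26.3 °C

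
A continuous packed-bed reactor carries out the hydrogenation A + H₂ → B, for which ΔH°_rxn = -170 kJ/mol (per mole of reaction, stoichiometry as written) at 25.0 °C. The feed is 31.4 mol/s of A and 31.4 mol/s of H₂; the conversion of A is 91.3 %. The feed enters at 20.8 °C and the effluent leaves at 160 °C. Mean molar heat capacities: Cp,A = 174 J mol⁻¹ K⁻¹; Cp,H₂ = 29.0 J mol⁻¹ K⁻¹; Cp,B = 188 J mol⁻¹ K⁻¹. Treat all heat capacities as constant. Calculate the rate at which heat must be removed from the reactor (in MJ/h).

Extent of reaction ξ = 0.913 × 31.4 = 28.668 mol/s
Reaction term: ξ·ΔH°_rxn = 28.668 × -170 = -4873.6 kJ/s
Sensible, feed 20.8→25 °C: 26.772 kJ/s
Outlet flows (mol/s): A 2.7318, H₂ 2.7318, B 28.668
Sensible, products 25→160 °C: 802.46 kJ/s
Q = ΔH = -4044.4 kJ/s = -4044.4 kW
Heat removed = 14560 MJ/h

Q_out = 14600 MJ/h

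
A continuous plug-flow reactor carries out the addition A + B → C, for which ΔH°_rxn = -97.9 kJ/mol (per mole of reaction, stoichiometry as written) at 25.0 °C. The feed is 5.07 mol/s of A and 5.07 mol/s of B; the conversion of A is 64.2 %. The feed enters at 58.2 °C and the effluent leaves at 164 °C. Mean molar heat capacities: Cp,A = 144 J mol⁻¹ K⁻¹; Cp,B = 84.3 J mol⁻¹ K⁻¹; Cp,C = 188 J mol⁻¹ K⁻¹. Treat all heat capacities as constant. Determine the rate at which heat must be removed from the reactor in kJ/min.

Extent of reaction ξ = 0.642 × 5.07 = 3.2549 mol/s
Reaction term: ξ·ΔH°_rxn = 3.2549 × -97.9 = -318.66 kJ/s
Sensible, feed 58.2→25 °C: -38.428 kJ/s
Outlet flows (mol/s): A 1.8151, B 1.8151, C 3.2549
Sensible, products 25→164 °C: 142.66 kJ/s
Q = ΔH = -214.43 kJ/s = -214.43 kW
Heat removed = 12866 kJ/min

Q_out = 12900 kJ/min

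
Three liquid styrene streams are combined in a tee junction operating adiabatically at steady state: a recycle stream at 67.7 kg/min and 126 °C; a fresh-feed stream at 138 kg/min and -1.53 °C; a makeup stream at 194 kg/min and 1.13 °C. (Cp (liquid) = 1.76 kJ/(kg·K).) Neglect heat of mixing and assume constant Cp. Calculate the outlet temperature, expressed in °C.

Energy balance with Q = 0: Σ ṁᵢCp,ᵢ(T_out − Tᵢ) = 0
Σ ṁᵢCp,ᵢTᵢ = 67.7×1.76×126 + 138×1.76×-1.53 + 194×1.76×1.13 = 15027
Σ ṁᵢCp,ᵢ = 67.7×1.76 + 138×1.76 + 194×1.76 = 703.47
T_out = 15027 / 703.47 = 21.362 °C

T_out = 21.4 °C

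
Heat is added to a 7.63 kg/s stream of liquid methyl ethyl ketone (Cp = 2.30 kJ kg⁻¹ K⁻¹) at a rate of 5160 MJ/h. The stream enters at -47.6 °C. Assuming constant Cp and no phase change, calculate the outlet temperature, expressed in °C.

T_out = 34.1 °C

Q = 5160 MJ/h = 1433.3 kJ/s
ΔT = Q/(ṁ·Cp) = 1433.3/(7.63×2.30) = 81.676 K
T_out = -47.6 + 81.676 = 34.076 °C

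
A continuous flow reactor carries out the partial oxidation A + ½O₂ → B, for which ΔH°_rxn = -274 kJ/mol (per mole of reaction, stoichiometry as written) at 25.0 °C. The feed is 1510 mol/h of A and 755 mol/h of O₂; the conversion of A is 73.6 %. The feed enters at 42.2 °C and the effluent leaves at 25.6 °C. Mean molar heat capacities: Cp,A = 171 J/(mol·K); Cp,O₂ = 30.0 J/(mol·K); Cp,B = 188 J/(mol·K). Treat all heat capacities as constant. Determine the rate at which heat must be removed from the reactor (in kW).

Extent of reaction ξ = 0.736 × 1510 = 1111.4 mol/h
Reaction term: ξ·ΔH°_rxn = 1111.4 × -274 = -304510 kJ/h
Sensible, feed 42.2→25 °C: -4830.8 kJ/h
Outlet flows (mol/h): A 398.64, O₂ 199.32, B 1111.4
Sensible, products 25→25.6 °C: 169.85 kJ/h
Q = ΔH = -309170 kJ/h = -85.882 kW
Heat removed = 85.882 kW

Q_out = 85.9 kW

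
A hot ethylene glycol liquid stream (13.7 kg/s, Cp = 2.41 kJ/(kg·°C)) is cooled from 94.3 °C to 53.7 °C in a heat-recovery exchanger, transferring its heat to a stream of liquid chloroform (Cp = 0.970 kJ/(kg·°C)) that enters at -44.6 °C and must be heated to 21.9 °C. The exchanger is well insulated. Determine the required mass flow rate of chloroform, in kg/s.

Heat released by hot stream: Q = 13.7 × 2.41 × (94.3 − 53.7) = 1340.5 kJ/s
Energy balance on cold side (adiabatic exchanger): Q = ṁ_c·Cp_c·(T_c,out − T_c,in)
ṁ_c = 1340.5 / [0.970 × (21.9 − -44.6)] = 20.781 kg/s

ṁ_c = 20.8 kg/s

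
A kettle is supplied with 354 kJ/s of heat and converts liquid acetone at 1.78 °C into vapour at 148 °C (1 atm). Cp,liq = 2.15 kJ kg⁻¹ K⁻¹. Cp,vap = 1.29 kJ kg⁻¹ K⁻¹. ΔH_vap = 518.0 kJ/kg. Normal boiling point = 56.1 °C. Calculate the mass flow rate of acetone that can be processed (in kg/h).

Δh = 2.15×(56.1−1.78) + 518.0 + 1.29×(148−56.1) = 753.34 kJ/kg
Q = 354 kJ/s = 354 kJ/s = 1.2744e+06 kJ/h
ṁ = Q/Δh = 1.2744e+06 / 753.34 = 1691.7 kg/h

ṁ = 1690 kg/h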